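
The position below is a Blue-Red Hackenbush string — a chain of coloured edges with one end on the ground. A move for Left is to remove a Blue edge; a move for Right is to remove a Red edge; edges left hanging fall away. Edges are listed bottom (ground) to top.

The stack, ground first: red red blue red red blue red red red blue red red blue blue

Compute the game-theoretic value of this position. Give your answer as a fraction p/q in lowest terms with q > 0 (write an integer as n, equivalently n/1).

step 1: add red to get r; options L={ (no moves) } R={ 0 } → -1
step 2: add red to get rr; options L={ (no moves) } R={ -1, 0 } → -2
step 3: add blue to get rrb; options L={ -2 } R={ -1, 0 } → -3/2
step 4: add red to get rrbr; options L={ -2 } R={ -3/2, -1, 0 } → -7/4
step 5: add red to get rrbrr; options L={ -2 } R={ -7/4, -3/2, -1, 0 } → -15/8
step 6: add blue to get rrbrrb; options L={ -2, -15/8 } R={ -7/4, -3/2, -1, 0 } → -29/16
step 7: add red to get rrbrrbr; options L={ -2, -15/8 } R={ -29/16, -7/4, -3/2, -1, 0 } → -59/32
step 8: add red to get rrbrrbrr; options L={ -2, -15/8 } R={ -59/32, -29/16, -7/4, -3/2, -1, 0 } → -119/64
step 9: add red to get rrbrrbrrr; options L={ -2, -15/8 } R={ -119/64, -59/32, -29/16, -7/4, -3/2, -1, 0 } → -239/128
step 10: add blue to get rrbrrbrrrb; options L={ -2, -15/8, -239/128 } R={ -119/64, -59/32, -29/16, -7/4, -3/2, -1, 0 } → -477/256
step 11: add red to get rrbrrbrrrbr; options L={ -2, -15/8, -239/128 } R={ -477/256, -119/64, -59/32, -29/16, -7/4, -3/2, -1, 0 } → -955/512
step 12: add red to get rrbrrbrrrbrr; options L={ -2, -15/8, -239/128 } R={ -955/512, -477/256, -119/64, -59/32, -29/16, -7/4, -3/2, -1, 0 } → -1911/1024
step 13: add blue to get rrbrrbrrrbrrb; options L={ -2, -15/8, -239/128, -1911/1024 } R={ -955/512, -477/256, -119/64, -59/32, -29/16, -7/4, -3/2, -1, 0 } → -3821/2048
step 14: add blue to get rrbrrbrrrbrrbb; options L={ -2, -15/8, -239/128, -1911/1024, -3821/2048 } R={ -955/512, -477/256, -119/64, -59/32, -29/16, -7/4, -3/2, -1, 0 } → -7641/4096

-7641/4096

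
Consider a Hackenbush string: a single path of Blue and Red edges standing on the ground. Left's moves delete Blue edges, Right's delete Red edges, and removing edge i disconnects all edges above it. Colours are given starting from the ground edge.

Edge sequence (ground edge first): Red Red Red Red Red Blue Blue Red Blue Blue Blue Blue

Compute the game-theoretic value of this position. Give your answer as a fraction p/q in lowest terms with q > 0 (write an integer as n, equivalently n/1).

-545/128

edge 1 of 12 (Red): { none | 0 } -> -1
edge 2 of 12 (Red): { none | -1; 0 } -> -2
edge 3 of 12 (Red): { none | -2; -1; 0 } -> -3
edge 4 of 12 (Red): { none | -3; -2; -1; 0 } -> -4
edge 5 of 12 (Red): { none | -4; -3; -2; -1; 0 } -> -5
edge 6 of 12 (Blue): { -5 | -4; -3; -2; -1; 0 } -> -9/2
edge 7 of 12 (Blue): { -5; -9/2 | -4; -3; -2; -1; 0 } -> -17/4
edge 8 of 12 (Red): { -5; -9/2 | -17/4; -4; -3; -2; -1; 0 } -> -35/8
edge 9 of 12 (Blue): { -5; -9/2; -35/8 | -17/4; -4; -3; -2; -1; 0 } -> -69/16
edge 10 of 12 (Blue): { -5; -9/2; -35/8; -69/16 | -17/4; -4; -3; -2; -1; 0 } -> -137/32
edge 11 of 12 (Blue): { -5; -9/2; -35/8; -69/16; -137/32 | -17/4; -4; -3; -2; -1; 0 } -> -273/64
edge 12 of 12 (Blue): { -5; -9/2; -35/8; -69/16; -137/32; -273/64 | -17/4; -4; -3; -2; -1; 0 } -> -545/128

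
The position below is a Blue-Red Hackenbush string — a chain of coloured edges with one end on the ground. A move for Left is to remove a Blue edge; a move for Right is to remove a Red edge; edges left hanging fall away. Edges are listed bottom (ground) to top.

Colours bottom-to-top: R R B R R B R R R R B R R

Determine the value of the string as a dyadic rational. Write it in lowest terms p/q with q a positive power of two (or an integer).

value(R) = { (no moves) | 0 } = -1
value(RR) = { (no moves) | -1, 0 } = -2
value(RRB) = { -2 | -1, 0 } = -3/2
value(RRBR) = { -2 | -3/2, -1, 0 } = -7/4
value(RRBRR) = { -2 | -7/4, -3/2, -1, 0 } = -15/8
value(RRBRRB) = { -2, -15/8 | -7/4, -3/2, -1, 0 } = -29/16
value(RRBRRBR) = { -2, -15/8 | -29/16, -7/4, -3/2, -1, 0 } = -59/32
value(RRBRRBRR) = { -2, -15/8 | -59/32, -29/16, -7/4, -3/2, -1, 0 } = -119/64
value(RRBRRBRRR) = { -2, -15/8 | -119/64, -59/32, -29/16, -7/4, -3/2, -1, 0 } = -239/128
value(RRBRRBRRRR) = { -2, -15/8 | -239/128, -119/64, -59/32, -29/16, -7/4, -3/2, -1, 0 } = -479/256
value(RRBRRBRRRRB) = { -2, -15/8, -479/256 | -239/128, -119/64, -59/32, -29/16, -7/4, -3/2, -1, 0 } = -957/512
value(RRBRRBRRRRBR) = { -2, -15/8, -479/256 | -957/512, -239/128, -119/64, -59/32, -29/16, -7/4, -3/2, -1, 0 } = -1915/1024
value(RRBRRBRRRRBRR) = { -2, -15/8, -479/256 | -1915/1024, -957/512, -239/128, -119/64, -59/32, -29/16, -7/4, -3/2, -1, 0 } = -3831/2048

-3831/2048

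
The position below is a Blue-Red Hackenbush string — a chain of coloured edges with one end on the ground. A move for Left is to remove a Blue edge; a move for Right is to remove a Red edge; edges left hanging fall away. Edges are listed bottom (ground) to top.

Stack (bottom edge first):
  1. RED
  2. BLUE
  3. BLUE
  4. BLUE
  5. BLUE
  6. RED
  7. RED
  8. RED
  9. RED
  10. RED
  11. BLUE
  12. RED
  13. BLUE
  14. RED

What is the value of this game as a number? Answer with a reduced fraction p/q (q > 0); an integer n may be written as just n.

-1003/8192

Build g(s[:k]) for k = 1..14, string s = RED BLUE BLUE BLUE BLUE RED RED RED RED RED BLUE RED BLUE RED.
edge 1 of 14 (RED): { none | 0 } → -1
edge 2 of 14 (BLUE): { -1 | 0 } → -1/2
edge 3 of 14 (BLUE): { -1, -1/2 | 0 } → -1/4
edge 4 of 14 (BLUE): { -1, -1/2, -1/4 | 0 } → -1/8
edge 5 of 14 (BLUE): { -1, -1/2, -1/4, -1/8 | 0 } → -1/16
edge 6 of 14 (RED): { -1, -1/2, -1/4, -1/8 | -1/16, 0 } → -3/32
edge 7 of 14 (RED): { -1, -1/2, -1/4, -1/8 | -3/32, -1/16, 0 } → -7/64
edge 8 of 14 (RED): { -1, -1/2, -1/4, -1/8 | -7/64, -3/32, -1/16, 0 } → -15/128
edge 9 of 14 (RED): { -1, -1/2, -1/4, -1/8 | -15/128, -7/64, -3/32, -1/16, 0 } → -31/256
edge 10 of 14 (RED): { -1, -1/2, -1/4, -1/8 | -31/256, -15/128, -7/64, -3/32, -1/16, 0 } → -63/512
edge 11 of 14 (BLUE): { -1, -1/2, -1/4, -1/8, -63/512 | -31/256, -15/128, -7/64, -3/32, -1/16, 0 } → -125/1024
edge 12 of 14 (RED): { -1, -1/2, -1/4, -1/8, -63/512 | -125/1024, -31/256, -15/128, -7/64, -3/32, -1/16, 0 } → -251/2048
edge 13 of 14 (BLUE): { -1, -1/2, -1/4, -1/8, -63/512, -251/2048 | -125/1024, -31/256, -15/128, -7/64, -3/32, -1/16, 0 } → -501/4096
edge 14 of 14 (RED): { -1, -1/2, -1/4, -1/8, -63/512, -251/2048 | -501/4096, -125/1024, -31/256, -15/128, -7/64, -3/32, -1/16, 0 } → -1003/8192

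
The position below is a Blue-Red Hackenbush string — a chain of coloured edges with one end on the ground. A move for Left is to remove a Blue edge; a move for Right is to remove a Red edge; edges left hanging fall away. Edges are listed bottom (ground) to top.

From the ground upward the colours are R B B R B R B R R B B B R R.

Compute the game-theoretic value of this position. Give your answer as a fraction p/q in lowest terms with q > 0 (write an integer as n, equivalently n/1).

-2759/8192

Build v(s[:k]) for k = 1..14, string s = R B B R B R B R R B B B R R.
v(R) = { ∅ | 0 } = -1
v(RB) = { -1 | 0 } = -1/2
v(RBB) = { -1,-1/2 | 0 } = -1/4
v(RBBR) = { -1,-1/2 | -1/4,0 } = -3/8
v(RBBRB) = { -1,-1/2,-3/8 | -1/4,0 } = -5/16
v(RBBRBR) = { -1,-1/2,-3/8 | -5/16,-1/4,0 } = -11/32
v(RBBRBRB) = { -1,-1/2,-3/8,-11/32 | -5/16,-1/4,0 } = -21/64
v(RBBRBRBR) = { -1,-1/2,-3/8,-11/32 | -21/64,-5/16,-1/4,0 } = -43/128
v(RBBRBRBRR) = { -1,-1/2,-3/8,-11/32 | -43/128,-21/64,-5/16,-1/4,0 } = -87/256
v(RBBRBRBRRB) = { -1,-1/2,-3/8,-11/32,-87/256 | -43/128,-21/64,-5/16,-1/4,0 } = -173/512
v(RBBRBRBRRBB) = { -1,-1/2,-3/8,-11/32,-87/256,-173/512 | -43/128,-21/64,-5/16,-1/4,0 } = -345/1024
v(RBBRBRBRRBBB) = { -1,-1/2,-3/8,-11/32,-87/256,-173/512,-345/1024 | -43/128,-21/64,-5/16,-1/4,0 } = -689/2048
v(RBBRBRBRRBBBR) = { -1,-1/2,-3/8,-11/32,-87/256,-173/512,-345/1024 | -689/2048,-43/128,-21/64,-5/16,-1/4,0 } = -1379/4096
v(RBBRBRBRRBBBRR) = { -1,-1/2,-3/8,-11/32,-87/256,-173/512,-345/1024 | -1379/4096,-689/2048,-43/128,-21/64,-5/16,-1/4,0 } = -2759/8192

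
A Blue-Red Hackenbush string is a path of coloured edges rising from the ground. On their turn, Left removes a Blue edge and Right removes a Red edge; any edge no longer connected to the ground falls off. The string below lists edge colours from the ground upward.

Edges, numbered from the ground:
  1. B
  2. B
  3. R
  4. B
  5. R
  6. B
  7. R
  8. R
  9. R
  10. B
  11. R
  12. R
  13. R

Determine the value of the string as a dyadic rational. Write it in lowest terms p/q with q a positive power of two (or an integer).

3345/2048

edge 1 of 13 (B): { 0 |  } so 1
edge 2 of 13 (B): { 0, 1 |  } so 2
edge 3 of 13 (R): { 0, 1 | 2 } so 3/2
edge 4 of 13 (B): { 0, 1, 3/2 | 2 } so 7/4
edge 5 of 13 (R): { 0, 1, 3/2 | 7/4, 2 } so 13/8
edge 6 of 13 (B): { 0, 1, 3/2, 13/8 | 7/4, 2 } so 27/16
edge 7 of 13 (R): { 0, 1, 3/2, 13/8 | 27/16, 7/4, 2 } so 53/32
edge 8 of 13 (R): { 0, 1, 3/2, 13/8 | 53/32, 27/16, 7/4, 2 } so 105/64
edge 9 of 13 (R): { 0, 1, 3/2, 13/8 | 105/64, 53/32, 27/16, 7/4, 2 } so 209/128
edge 10 of 13 (B): { 0, 1, 3/2, 13/8, 209/128 | 105/64, 53/32, 27/16, 7/4, 2 } so 419/256
edge 11 of 13 (R): { 0, 1, 3/2, 13/8, 209/128 | 419/256, 105/64, 53/32, 27/16, 7/4, 2 } so 837/512
edge 12 of 13 (R): { 0, 1, 3/2, 13/8, 209/128 | 837/512, 419/256, 105/64, 53/32, 27/16, 7/4, 2 } so 1673/1024
edge 13 of 13 (R): { 0, 1, 3/2, 13/8, 209/128 | 1673/1024, 837/512, 419/256, 105/64, 53/32, 27/16, 7/4, 2 } so 3345/2048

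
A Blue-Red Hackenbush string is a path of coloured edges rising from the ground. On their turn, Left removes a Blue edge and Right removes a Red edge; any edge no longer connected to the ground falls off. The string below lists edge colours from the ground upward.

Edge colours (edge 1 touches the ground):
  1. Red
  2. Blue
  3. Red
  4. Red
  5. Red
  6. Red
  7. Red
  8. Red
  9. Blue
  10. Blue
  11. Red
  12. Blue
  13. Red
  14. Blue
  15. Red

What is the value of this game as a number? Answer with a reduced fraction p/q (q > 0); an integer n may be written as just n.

R: Left { — }, Right { 0 } — simplest -1
RB: Left { -1 }, Right { 0 } — simplest -1/2
RBR: Left { -1 }, Right { -1/2, 0 } — simplest -3/4
RBRR: Left { -1 }, Right { -3/4, -1/2, 0 } — simplest -7/8
RBRRR: Left { -1 }, Right { -7/8, -3/4, -1/2, 0 } — simplest -15/16
RBRRRR: Left { -1 }, Right { -15/16, -7/8, -3/4, -1/2, 0 } — simplest -31/32
RBRRRRR: Left { -1 }, Right { -31/32, -15/16, -7/8, -3/4, -1/2, 0 } — simplest -63/64
RBRRRRRR: Left { -1 }, Right { -63/64, -31/32, -15/16, -7/8, -3/4, -1/2, 0 } — simplest -127/128
RBRRRRRRB: Left { -1, -127/128 }, Right { -63/64, -31/32, -15/16, -7/8, -3/4, -1/2, 0 } — simplest -253/256
RBRRRRRRBB: Left { -1, -127/128, -253/256 }, Right { -63/64, -31/32, -15/16, -7/8, -3/4, -1/2, 0 } — simplest -505/512
RBRRRRRRBBR: Left { -1, -127/128, -253/256 }, Right { -505/512, -63/64, -31/32, -15/16, -7/8, -3/4, -1/2, 0 } — simplest -1011/1024
RBRRRRRRBBRB: Left { -1, -127/128, -253/256, -1011/1024 }, Right { -505/512, -63/64, -31/32, -15/16, -7/8, -3/4, -1/2, 0 } — simplest -2021/2048
RBRRRRRRBBRBR: Left { -1, -127/128, -253/256, -1011/1024 }, Right { -2021/2048, -505/512, -63/64, -31/32, -15/16, -7/8, -3/4, -1/2, 0 } — simplest -4043/4096
RBRRRRRRBBRBRB: Left { -1, -127/128, -253/256, -1011/1024, -4043/4096 }, Right { -2021/2048, -505/512, -63/64, -31/32, -15/16, -7/8, -3/4, -1/2, 0 } — simplest -8085/8192
RBRRRRRRBBRBRBR: Left { -1, -127/128, -253/256, -1011/1024, -4043/4096 }, Right { -8085/8192, -2021/2048, -505/512, -63/64, -31/32, -15/16, -7/8, -3/4, -1/2, 0 } — simplest -16171/16384

-16171/16384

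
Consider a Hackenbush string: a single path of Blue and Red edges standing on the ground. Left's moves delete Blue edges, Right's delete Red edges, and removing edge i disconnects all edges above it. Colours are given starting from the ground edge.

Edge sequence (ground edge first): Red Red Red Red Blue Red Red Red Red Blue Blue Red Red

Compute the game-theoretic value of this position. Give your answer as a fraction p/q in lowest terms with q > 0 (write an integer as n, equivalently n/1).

Build value(s[:k]) for k = 1..13, string s = Red Red Red Red Blue Red Red Red Red Blue Blue Red Red.
step 1: add Red to get R; options L={ — } R={ 0 } = -1
step 2: add Red to get RR; options L={ — } R={ -1, 0 } = -2
step 3: add Red to get RRR; options L={ — } R={ -2, -1, 0 } = -3
step 4: add Red to get RRRR; options L={ — } R={ -3, -2, -1, 0 } = -4
step 5: add Blue to get RRRRB; options L={ -4 } R={ -3, -2, -1, 0 } = -7/2
step 6: add Red to get RRRRBR; options L={ -4 } R={ -7/2, -3, -2, -1, 0 } = -15/4
step 7: add Red to get RRRRBRR; options L={ -4 } R={ -15/4, -7/2, -3, -2, -1, 0 } = -31/8
step 8: add Red to get RRRRBRRR; options L={ -4 } R={ -31/8, -15/4, -7/2, -3, -2, -1, 0 } = -63/16
step 9: add Red to get RRRRBRRRR; options L={ -4 } R={ -63/16, -31/8, -15/4, -7/2, -3, -2, -1, 0 } = -127/32
step 10: add Blue to get RRRRBRRRRB; options L={ -4, -127/32 } R={ -63/16, -31/8, -15/4, -7/2, -3, -2, -1, 0 } = -253/64
step 11: add Blue to get RRRRBRRRRBB; options L={ -4, -127/32, -253/64 } R={ -63/16, -31/8, -15/4, -7/2, -3, -2, -1, 0 } = -505/128
step 12: add Red to get RRRRBRRRRBBR; options L={ -4, -127/32, -253/64 } R={ -505/128, -63/16, -31/8, -15/4, -7/2, -3, -2, -1, 0 } = -1011/256
step 13: add Red to get RRRRBRRRRBBRR; options L={ -4, -127/32, -253/64 } R={ -1011/256, -505/128, -63/16, -31/8, -15/4, -7/2, -3, -2, -1, 0 } = -2023/512

-2023/512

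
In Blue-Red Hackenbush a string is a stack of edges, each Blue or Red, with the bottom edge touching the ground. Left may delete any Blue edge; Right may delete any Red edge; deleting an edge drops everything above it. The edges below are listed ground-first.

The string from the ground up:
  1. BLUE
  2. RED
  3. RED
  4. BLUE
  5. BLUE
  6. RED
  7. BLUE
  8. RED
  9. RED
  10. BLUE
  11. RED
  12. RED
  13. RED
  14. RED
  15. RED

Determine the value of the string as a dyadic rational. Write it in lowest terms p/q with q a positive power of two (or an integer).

6721/16384

edge 1 of 15 (BLUE): { 0 | · } ⇒ 1
edge 2 of 15 (RED): { 0 | 1 } ⇒ 1/2
edge 3 of 15 (RED): { 0 | 1/2,1 } ⇒ 1/4
edge 4 of 15 (BLUE): { 0,1/4 | 1/2,1 } ⇒ 3/8
edge 5 of 15 (BLUE): { 0,1/4,3/8 | 1/2,1 } ⇒ 7/16
edge 6 of 15 (RED): { 0,1/4,3/8 | 7/16,1/2,1 } ⇒ 13/32
edge 7 of 15 (BLUE): { 0,1/4,3/8,13/32 | 7/16,1/2,1 } ⇒ 27/64
edge 8 of 15 (RED): { 0,1/4,3/8,13/32 | 27/64,7/16,1/2,1 } ⇒ 53/128
edge 9 of 15 (RED): { 0,1/4,3/8,13/32 | 53/128,27/64,7/16,1/2,1 } ⇒ 105/256
edge 10 of 15 (BLUE): { 0,1/4,3/8,13/32,105/256 | 53/128,27/64,7/16,1/2,1 } ⇒ 211/512
edge 11 of 15 (RED): { 0,1/4,3/8,13/32,105/256 | 211/512,53/128,27/64,7/16,1/2,1 } ⇒ 421/1024
edge 12 of 15 (RED): { 0,1/4,3/8,13/32,105/256 | 421/1024,211/512,53/128,27/64,7/16,1/2,1 } ⇒ 841/2048
edge 13 of 15 (RED): { 0,1/4,3/8,13/32,105/256 | 841/2048,421/1024,211/512,53/128,27/64,7/16,1/2,1 } ⇒ 1681/4096
edge 14 of 15 (RED): { 0,1/4,3/8,13/32,105/256 | 1681/4096,841/2048,421/1024,211/512,53/128,27/64,7/16,1/2,1 } ⇒ 3361/8192
edge 15 of 15 (RED): { 0,1/4,3/8,13/32,105/256 | 3361/8192,1681/4096,841/2048,421/1024,211/512,53/128,27/64,7/16,1/2,1 } ⇒ 6721/16384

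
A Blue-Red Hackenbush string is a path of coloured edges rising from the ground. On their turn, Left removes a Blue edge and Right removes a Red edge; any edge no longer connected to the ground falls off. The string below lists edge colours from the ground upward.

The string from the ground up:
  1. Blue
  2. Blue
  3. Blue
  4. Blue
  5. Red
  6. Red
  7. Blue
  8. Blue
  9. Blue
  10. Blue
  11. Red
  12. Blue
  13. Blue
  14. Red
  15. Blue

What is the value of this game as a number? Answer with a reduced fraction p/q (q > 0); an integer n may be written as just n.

7131/2048

B: Left { 0 }, Right { none } — simplest 1
BB: Left { 0; 1 }, Right { none } — simplest 2
BBB: Left { 0; 1; 2 }, Right { none } — simplest 3
BBBB: Left { 0; 1; 2; 3 }, Right { none } — simplest 4
BBBBR: Left { 0; 1; 2; 3 }, Right { 4 } — simplest 7/2
BBBBRR: Left { 0; 1; 2; 3 }, Right { 7/2; 4 } — simplest 13/4
BBBBRRB: Left { 0; 1; 2; 3; 13/4 }, Right { 7/2; 4 } — simplest 27/8
BBBBRRBB: Left { 0; 1; 2; 3; 13/4; 27/8 }, Right { 7/2; 4 } — simplest 55/16
BBBBRRBBB: Left { 0; 1; 2; 3; 13/4; 27/8; 55/16 }, Right { 7/2; 4 } — simplest 111/32
BBBBRRBBBB: Left { 0; 1; 2; 3; 13/4; 27/8; 55/16; 111/32 }, Right { 7/2; 4 } — simplest 223/64
BBBBRRBBBBR: Left { 0; 1; 2; 3; 13/4; 27/8; 55/16; 111/32 }, Right { 223/64; 7/2; 4 } — simplest 445/128
BBBBRRBBBBRB: Left { 0; 1; 2; 3; 13/4; 27/8; 55/16; 111/32; 445/128 }, Right { 223/64; 7/2; 4 } — simplest 891/256
BBBBRRBBBBRBB: Left { 0; 1; 2; 3; 13/4; 27/8; 55/16; 111/32; 445/128; 891/256 }, Right { 223/64; 7/2; 4 } — simplest 1783/512
BBBBRRBBBBRBBR: Left { 0; 1; 2; 3; 13/4; 27/8; 55/16; 111/32; 445/128; 891/256 }, Right { 1783/512; 223/64; 7/2; 4 } — simplest 3565/1024
BBBBRRBBBBRBBRB: Left { 0; 1; 2; 3; 13/4; 27/8; 55/16; 111/32; 445/128; 891/256; 3565/1024 }, Right { 1783/512; 223/64; 7/2; 4 } — simplest 7131/2048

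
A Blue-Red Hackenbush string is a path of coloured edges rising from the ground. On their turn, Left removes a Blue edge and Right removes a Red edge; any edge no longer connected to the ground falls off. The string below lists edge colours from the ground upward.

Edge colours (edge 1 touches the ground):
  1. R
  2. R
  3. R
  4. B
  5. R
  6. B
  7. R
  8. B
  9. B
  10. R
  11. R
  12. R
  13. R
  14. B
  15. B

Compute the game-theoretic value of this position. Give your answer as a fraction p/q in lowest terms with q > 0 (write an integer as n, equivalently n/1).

-10873/4096

Recurse on prefixes of the 15-edge string R R R B R B R B B R R R R B B:
1 of 15 · R · max L −∞ · min R 0 => -1
2 of 15 · RR · max L −∞ · min R -1 => -2
3 of 15 · RRR · max L −∞ · min R -2 => -3
4 of 15 · RRRB · max L -3 · min R -2 => -5/2
5 of 15 · RRRBR · max L -3 · min R -5/2 => -11/4
6 of 15 · RRRBRB · max L -11/4 · min R -5/2 => -21/8
7 of 15 · RRRBRBR · max L -11/4 · min R -21/8 => -43/16
8 of 15 · RRRBRBRB · max L -43/16 · min R -21/8 => -85/32
9 of 15 · RRRBRBRBB · max L -85/32 · min R -21/8 => -169/64
10 of 15 · RRRBRBRBBR · max L -85/32 · min R -169/64 => -339/128
11 of 15 · RRRBRBRBBRR · max L -85/32 · min R -339/128 => -679/256
12 of 15 · RRRBRBRBBRRR · max L -85/32 · min R -679/256 => -1359/512
13 of 15 · RRRBRBRBBRRRR · max L -85/32 · min R -1359/512 => -2719/1024
14 of 15 · RRRBRBRBBRRRRB · max L -2719/1024 · min R -1359/512 => -5437/2048
15 of 15 · RRRBRBRBBRRRRBB · max L -5437/2048 · min R -1359/512 => -10873/4096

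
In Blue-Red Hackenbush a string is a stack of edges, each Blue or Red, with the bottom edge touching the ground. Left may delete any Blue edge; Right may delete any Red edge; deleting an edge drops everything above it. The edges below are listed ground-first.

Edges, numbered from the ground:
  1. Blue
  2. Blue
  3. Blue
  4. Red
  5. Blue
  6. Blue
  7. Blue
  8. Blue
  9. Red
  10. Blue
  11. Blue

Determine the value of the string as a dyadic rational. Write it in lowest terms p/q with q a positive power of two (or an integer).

759/256

Recurse on prefixes of the 11-edge string Blue Blue Blue Red Blue Blue Blue Blue Red Blue Blue:
B: Left { 0 }, Right { (no moves) } gives simplest 1
BB: Left { 0 1 }, Right { (no moves) } gives simplest 2
BBB: Left { 0 1 2 }, Right { (no moves) } gives simplest 3
BBBR: Left { 0 1 2 }, Right { 3 } gives simplest 5/2
BBBRB: Left { 0 1 2 5/2 }, Right { 3 } gives simplest 11/4
BBBRBB: Left { 0 1 2 5/2 11/4 }, Right { 3 } gives simplest 23/8
BBBRBBB: Left { 0 1 2 5/2 11/4 23/8 }, Right { 3 } gives simplest 47/16
BBBRBBBB: Left { 0 1 2 5/2 11/4 23/8 47/16 }, Right { 3 } gives simplest 95/32
BBBRBBBBR: Left { 0 1 2 5/2 11/4 23/8 47/16 }, Right { 95/32 3 } gives simplest 189/64
BBBRBBBBRB: Left { 0 1 2 5/2 11/4 23/8 47/16 189/64 }, Right { 95/32 3 } gives simplest 379/128
BBBRBBBBRBB: Left { 0 1 2 5/2 11/4 23/8 47/16 189/64 379/128 }, Right { 95/32 3 } gives simplest 759/256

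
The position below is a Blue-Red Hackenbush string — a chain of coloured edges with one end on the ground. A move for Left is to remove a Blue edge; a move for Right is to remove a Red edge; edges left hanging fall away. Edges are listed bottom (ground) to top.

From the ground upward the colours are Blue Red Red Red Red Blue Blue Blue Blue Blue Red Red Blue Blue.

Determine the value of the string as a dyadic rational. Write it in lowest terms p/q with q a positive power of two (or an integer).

Prefix values for Blue Red Red Red Red Blue Blue Blue Blue Blue Red Red Blue Blue via {L|R} + simplicity:
1 of 14 · B · max L 0 · min R +∞ -> 1
2 of 14 · BR · max L 0 · min R 1 -> 1/2
3 of 14 · BRR · max L 0 · min R 1/2 -> 1/4
4 of 14 · BRRR · max L 0 · min R 1/4 -> 1/8
5 of 14 · BRRRR · max L 0 · min R 1/8 -> 1/16
6 of 14 · BRRRRB · max L 1/16 · min R 1/8 -> 3/32
7 of 14 · BRRRRBB · max L 3/32 · min R 1/8 -> 7/64
8 of 14 · BRRRRBBB · max L 7/64 · min R 1/8 -> 15/128
9 of 14 · BRRRRBBBB · max L 15/128 · min R 1/8 -> 31/256
10 of 14 · BRRRRBBBBB · max L 31/256 · min R 1/8 -> 63/512
11 of 14 · BRRRRBBBBBR · max L 31/256 · min R 63/512 -> 125/1024
12 of 14 · BRRRRBBBBBRR · max L 31/256 · min R 125/1024 -> 249/2048
13 of 14 · BRRRRBBBBBRRB · max L 249/2048 · min R 125/1024 -> 499/4096
14 of 14 · BRRRRBBBBBRRBB · max L 499/4096 · min R 125/1024 -> 999/8192

999/8192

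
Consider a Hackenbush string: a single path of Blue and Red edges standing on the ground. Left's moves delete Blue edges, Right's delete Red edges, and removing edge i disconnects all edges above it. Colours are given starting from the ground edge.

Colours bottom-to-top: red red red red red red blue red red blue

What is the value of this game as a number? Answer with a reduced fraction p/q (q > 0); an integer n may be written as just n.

-93/16

Recurse on prefixes of the 10-edge string red red red red red red blue red red blue:
value(r) = { · | 0 } so -1
value(rr) = { · | -1 0 } so -2
value(rrr) = { · | -2 -1 0 } so -3
value(rrrr) = { · | -3 -2 -1 0 } so -4
value(rrrrr) = { · | -4 -3 -2 -1 0 } so -5
value(rrrrrr) = { · | -5 -4 -3 -2 -1 0 } so -6
value(rrrrrrb) = { -6 | -5 -4 -3 -2 -1 0 } so -11/2
value(rrrrrrbr) = { -6 | -11/2 -5 -4 -3 -2 -1 0 } so -23/4
value(rrrrrrbrr) = { -6 | -23/4 -11/2 -5 -4 -3 -2 -1 0 } so -47/8
value(rrrrrrbrrb) = { -6 -47/8 | -23/4 -11/2 -5 -4 -3 -2 -1 0 } so -93/16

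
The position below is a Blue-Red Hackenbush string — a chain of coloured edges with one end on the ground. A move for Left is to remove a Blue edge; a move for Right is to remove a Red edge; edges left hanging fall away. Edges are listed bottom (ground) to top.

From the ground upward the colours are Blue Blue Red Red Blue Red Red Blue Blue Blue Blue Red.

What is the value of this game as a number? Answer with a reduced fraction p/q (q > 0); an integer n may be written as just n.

g_1 [B]  L=[0]  R=[∅]  -> 1
g_2 [BB]  L=[0,1]  R=[∅]  -> 2
g_3 [BBR]  L=[0,1]  R=[2]  -> 3/2
g_4 [BBRR]  L=[0,1]  R=[3/2,2]  -> 5/4
g_5 [BBRRB]  L=[0,1,5/4]  R=[3/2,2]  -> 11/8
g_6 [BBRRBR]  L=[0,1,5/4]  R=[11/8,3/2,2]  -> 21/16
g_7 [BBRRBRR]  L=[0,1,5/4]  R=[21/16,11/8,3/2,2]  -> 41/32
g_8 [BBRRBRRB]  L=[0,1,5/4,41/32]  R=[21/16,11/8,3/2,2]  -> 83/64
g_9 [BBRRBRRBB]  L=[0,1,5/4,41/32,83/64]  R=[21/16,11/8,3/2,2]  -> 167/128
g_10 [BBRRBRRBBB]  L=[0,1,5/4,41/32,83/64,167/128]  R=[21/16,11/8,3/2,2]  -> 335/256
g_11 [BBRRBRRBBBB]  L=[0,1,5/4,41/32,83/64,167/128,335/256]  R=[21/16,11/8,3/2,2]  -> 671/512
g_12 [BBRRBRRBBBBR]  L=[0,1,5/4,41/32,83/64,167/128,335/256]  R=[671/512,21/16,11/8,3/2,2]  -> 1341/1024

1341/1024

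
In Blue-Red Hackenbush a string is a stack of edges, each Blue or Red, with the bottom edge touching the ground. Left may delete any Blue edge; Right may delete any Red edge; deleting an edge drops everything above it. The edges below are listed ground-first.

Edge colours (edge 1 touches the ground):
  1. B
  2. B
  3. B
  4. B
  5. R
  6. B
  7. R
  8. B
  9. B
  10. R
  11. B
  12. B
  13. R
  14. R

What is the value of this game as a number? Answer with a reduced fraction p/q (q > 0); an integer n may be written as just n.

3801/1024

Build G(s[:k]) for k = 1..14, string s = B B B B R B R B B R B B R R.
B: Left { 0 }, Right {  } — simplest 1
BB: Left { 0; 1 }, Right {  } — simplest 2
BBB: Left { 0; 1; 2 }, Right {  } — simplest 3
BBBB: Left { 0; 1; 2; 3 }, Right {  } — simplest 4
BBBBR: Left { 0; 1; 2; 3 }, Right { 4 } — simplest 7/2
BBBBRB: Left { 0; 1; 2; 3; 7/2 }, Right { 4 } — simplest 15/4
BBBBRBR: Left { 0; 1; 2; 3; 7/2 }, Right { 15/4; 4 } — simplest 29/8
BBBBRBRB: Left { 0; 1; 2; 3; 7/2; 29/8 }, Right { 15/4; 4 } — simplest 59/16
BBBBRBRBB: Left { 0; 1; 2; 3; 7/2; 29/8; 59/16 }, Right { 15/4; 4 } — simplest 119/32
BBBBRBRBBR: Left { 0; 1; 2; 3; 7/2; 29/8; 59/16 }, Right { 119/32; 15/4; 4 } — simplest 237/64
BBBBRBRBBRB: Left { 0; 1; 2; 3; 7/2; 29/8; 59/16; 237/64 }, Right { 119/32; 15/4; 4 } — simplest 475/128
BBBBRBRBBRBB: Left { 0; 1; 2; 3; 7/2; 29/8; 59/16; 237/64; 475/128 }, Right { 119/32; 15/4; 4 } — simplest 951/256
BBBBRBRBBRBBR: Left { 0; 1; 2; 3; 7/2; 29/8; 59/16; 237/64; 475/128 }, Right { 951/256; 119/32; 15/4; 4 } — simplest 1901/512
BBBBRBRBBRBBRR: Left { 0; 1; 2; 3; 7/2; 29/8; 59/16; 237/64; 475/128 }, Right { 1901/512; 951/256; 119/32; 15/4; 4 } — simplest 3801/1024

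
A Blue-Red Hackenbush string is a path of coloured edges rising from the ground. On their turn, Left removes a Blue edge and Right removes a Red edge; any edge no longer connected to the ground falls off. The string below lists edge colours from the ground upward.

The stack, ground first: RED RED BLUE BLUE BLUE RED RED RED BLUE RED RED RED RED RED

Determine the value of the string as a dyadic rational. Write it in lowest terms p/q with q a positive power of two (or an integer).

-5055/4096

edge 1 of 14 (RED): { · | 0 } — -1
edge 2 of 14 (RED): { · | -1 0 } — -2
edge 3 of 14 (BLUE): { -2 | -1 0 } — -3/2
edge 4 of 14 (BLUE): { -2 -3/2 | -1 0 } — -5/4
edge 5 of 14 (BLUE): { -2 -3/2 -5/4 | -1 0 } — -9/8
edge 6 of 14 (RED): { -2 -3/2 -5/4 | -9/8 -1 0 } — -19/16
edge 7 of 14 (RED): { -2 -3/2 -5/4 | -19/16 -9/8 -1 0 } — -39/32
edge 8 of 14 (RED): { -2 -3/2 -5/4 | -39/32 -19/16 -9/8 -1 0 } — -79/64
edge 9 of 14 (BLUE): { -2 -3/2 -5/4 -79/64 | -39/32 -19/16 -9/8 -1 0 } — -157/128
edge 10 of 14 (RED): { -2 -3/2 -5/4 -79/64 | -157/128 -39/32 -19/16 -9/8 -1 0 } — -315/256
edge 11 of 14 (RED): { -2 -3/2 -5/4 -79/64 | -315/256 -157/128 -39/32 -19/16 -9/8 -1 0 } — -631/512
edge 12 of 14 (RED): { -2 -3/2 -5/4 -79/64 | -631/512 -315/256 -157/128 -39/32 -19/16 -9/8 -1 0 } — -1263/1024
edge 13 of 14 (RED): { -2 -3/2 -5/4 -79/64 | -1263/1024 -631/512 -315/256 -157/128 -39/32 -19/16 -9/8 -1 0 } — -2527/2048
edge 14 of 14 (RED): { -2 -3/2 -5/4 -79/64 | -2527/2048 -1263/1024 -631/512 -315/256 -157/128 -39/32 -19/16 -9/8 -1 0 } — -5055/4096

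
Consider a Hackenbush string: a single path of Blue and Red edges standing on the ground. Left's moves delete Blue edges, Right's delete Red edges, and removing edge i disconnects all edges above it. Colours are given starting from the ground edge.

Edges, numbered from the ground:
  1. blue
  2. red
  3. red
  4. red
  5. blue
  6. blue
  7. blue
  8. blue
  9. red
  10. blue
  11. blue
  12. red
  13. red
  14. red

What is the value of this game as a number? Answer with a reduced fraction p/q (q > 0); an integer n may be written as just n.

edge 1 of 14 (blue): { 0 | · } ⇒ 1
edge 2 of 14 (red): { 0 | 1 } ⇒ 1/2
edge 3 of 14 (red): { 0 | 1/2; 1 } ⇒ 1/4
edge 4 of 14 (red): { 0 | 1/4; 1/2; 1 } ⇒ 1/8
edge 5 of 14 (blue): { 0; 1/8 | 1/4; 1/2; 1 } ⇒ 3/16
edge 6 of 14 (blue): { 0; 1/8; 3/16 | 1/4; 1/2; 1 } ⇒ 7/32
edge 7 of 14 (blue): { 0; 1/8; 3/16; 7/32 | 1/4; 1/2; 1 } ⇒ 15/64
edge 8 of 14 (blue): { 0; 1/8; 3/16; 7/32; 15/64 | 1/4; 1/2; 1 } ⇒ 31/128
edge 9 of 14 (red): { 0; 1/8; 3/16; 7/32; 15/64 | 31/128; 1/4; 1/2; 1 } ⇒ 61/256
edge 10 of 14 (blue): { 0; 1/8; 3/16; 7/32; 15/64; 61/256 | 31/128; 1/4; 1/2; 1 } ⇒ 123/512
edge 11 of 14 (blue): { 0; 1/8; 3/16; 7/32; 15/64; 61/256; 123/512 | 31/128; 1/4; 1/2; 1 } ⇒ 247/1024
edge 12 of 14 (red): { 0; 1/8; 3/16; 7/32; 15/64; 61/256; 123/512 | 247/1024; 31/128; 1/4; 1/2; 1 } ⇒ 493/2048
edge 13 of 14 (red): { 0; 1/8; 3/16; 7/32; 15/64; 61/256; 123/512 | 493/2048; 247/1024; 31/128; 1/4; 1/2; 1 } ⇒ 985/4096
edge 14 of 14 (red): { 0; 1/8; 3/16; 7/32; 15/64; 61/256; 123/512 | 985/4096; 493/2048; 247/1024; 31/128; 1/4; 1/2; 1 } ⇒ 1969/8192

1969/8192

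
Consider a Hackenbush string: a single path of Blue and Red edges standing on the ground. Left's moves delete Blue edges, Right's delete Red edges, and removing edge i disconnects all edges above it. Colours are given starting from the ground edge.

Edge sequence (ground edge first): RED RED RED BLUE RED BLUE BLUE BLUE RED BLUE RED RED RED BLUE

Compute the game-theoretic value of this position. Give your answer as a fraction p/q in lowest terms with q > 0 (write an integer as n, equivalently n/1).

Build value(s[:k]) for k = 1..14, string s = RED RED RED BLUE RED BLUE BLUE BLUE RED BLUE RED RED RED BLUE.
R: Left { · }, Right { 0 } gives simplest -1
RR: Left { · }, Right { -1, 0 } gives simplest -2
RRR: Left { · }, Right { -2, -1, 0 } gives simplest -3
RRRB: Left { -3 }, Right { -2, -1, 0 } gives simplest -5/2
RRRBR: Left { -3 }, Right { -5/2, -2, -1, 0 } gives simplest -11/4
RRRBRB: Left { -3, -11/4 }, Right { -5/2, -2, -1, 0 } gives simplest -21/8
RRRBRBB: Left { -3, -11/4, -21/8 }, Right { -5/2, -2, -1, 0 } gives simplest -41/16
RRRBRBBB: Left { -3, -11/4, -21/8, -41/16 }, Right { -5/2, -2, -1, 0 } gives simplest -81/32
RRRBRBBBR: Left { -3, -11/4, -21/8, -41/16 }, Right { -81/32, -5/2, -2, -1, 0 } gives simplest -163/64
RRRBRBBBRB: Left { -3, -11/4, -21/8, -41/16, -163/64 }, Right { -81/32, -5/2, -2, -1, 0 } gives simplest -325/128
RRRBRBBBRBR: Left { -3, -11/4, -21/8, -41/16, -163/64 }, Right { -325/128, -81/32, -5/2, -2, -1, 0 } gives simplest -651/256
RRRBRBBBRBRR: Left { -3, -11/4, -21/8, -41/16, -163/64 }, Right { -651/256, -325/128, -81/32, -5/2, -2, -1, 0 } gives simplest -1303/512
RRRBRBBBRBRRR: Left { -3, -11/4, -21/8, -41/16, -163/64 }, Right { -1303/512, -651/256, -325/128, -81/32, -5/2, -2, -1, 0 } gives simplest -2607/1024
RRRBRBBBRBRRRB: Left { -3, -11/4, -21/8, -41/16, -163/64, -2607/1024 }, Right { -1303/512, -651/256, -325/128, -81/32, -5/2, -2, -1, 0 } gives simplest -5213/2048

-5213/2048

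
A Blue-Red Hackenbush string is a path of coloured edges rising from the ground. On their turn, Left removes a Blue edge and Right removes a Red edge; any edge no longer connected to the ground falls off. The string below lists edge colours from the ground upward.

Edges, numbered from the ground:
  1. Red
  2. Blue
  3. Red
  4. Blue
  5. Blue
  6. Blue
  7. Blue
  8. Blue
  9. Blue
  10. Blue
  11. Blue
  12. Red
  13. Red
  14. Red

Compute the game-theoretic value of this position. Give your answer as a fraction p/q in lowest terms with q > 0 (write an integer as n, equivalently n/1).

-4111/8192

1 of 14 · R · max L −∞ · min R 0 -> -1
2 of 14 · RB · max L -1 · min R 0 -> -1/2
3 of 14 · RBR · max L -1 · min R -1/2 -> -3/4
4 of 14 · RBRB · max L -3/4 · min R -1/2 -> -5/8
5 of 14 · RBRBB · max L -5/8 · min R -1/2 -> -9/16
6 of 14 · RBRBBB · max L -9/16 · min R -1/2 -> -17/32
7 of 14 · RBRBBBB · max L -17/32 · min R -1/2 -> -33/64
8 of 14 · RBRBBBBB · max L -33/64 · min R -1/2 -> -65/128
9 of 14 · RBRBBBBBB · max L -65/128 · min R -1/2 -> -129/256
10 of 14 · RBRBBBBBBB · max L -129/256 · min R -1/2 -> -257/512
11 of 14 · RBRBBBBBBBB · max L -257/512 · min R -1/2 -> -513/1024
12 of 14 · RBRBBBBBBBBR · max L -257/512 · min R -513/1024 -> -1027/2048
13 of 14 · RBRBBBBBBBBRR · max L -257/512 · min R -1027/2048 -> -2055/4096
14 of 14 · RBRBBBBBBBBRRR · max L -257/512 · min R -2055/4096 -> -4111/8192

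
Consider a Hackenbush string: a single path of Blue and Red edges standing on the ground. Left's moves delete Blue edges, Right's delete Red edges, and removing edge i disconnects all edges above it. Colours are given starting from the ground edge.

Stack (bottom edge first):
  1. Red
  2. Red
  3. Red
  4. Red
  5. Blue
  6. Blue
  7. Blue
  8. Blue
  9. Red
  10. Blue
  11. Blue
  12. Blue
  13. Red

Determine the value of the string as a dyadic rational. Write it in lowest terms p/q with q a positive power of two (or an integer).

-1571/512

Prefix values for Red Red Red Red Blue Blue Blue Blue Red Blue Blue Blue Red via {L|R} + simplicity:
v(R) = { (no moves) | 0 } → -1
v(RR) = { (no moves) | -1, 0 } → -2
v(RRR) = { (no moves) | -2, -1, 0 } → -3
v(RRRR) = { (no moves) | -3, -2, -1, 0 } → -4
v(RRRRB) = { -4 | -3, -2, -1, 0 } → -7/2
v(RRRRBB) = { -4, -7/2 | -3, -2, -1, 0 } → -13/4
v(RRRRBBB) = { -4, -7/2, -13/4 | -3, -2, -1, 0 } → -25/8
v(RRRRBBBB) = { -4, -7/2, -13/4, -25/8 | -3, -2, -1, 0 } → -49/16
v(RRRRBBBBR) = { -4, -7/2, -13/4, -25/8 | -49/16, -3, -2, -1, 0 } → -99/32
v(RRRRBBBBRB) = { -4, -7/2, -13/4, -25/8, -99/32 | -49/16, -3, -2, -1, 0 } → -197/64
v(RRRRBBBBRBB) = { -4, -7/2, -13/4, -25/8, -99/32, -197/64 | -49/16, -3, -2, -1, 0 } → -393/128
v(RRRRBBBBRBBB) = { -4, -7/2, -13/4, -25/8, -99/32, -197/64, -393/128 | -49/16, -3, -2, -1, 0 } → -785/256
v(RRRRBBBBRBBBR) = { -4, -7/2, -13/4, -25/8, -99/32, -197/64, -393/128 | -785/256, -49/16, -3, -2, -1, 0 } → -1571/512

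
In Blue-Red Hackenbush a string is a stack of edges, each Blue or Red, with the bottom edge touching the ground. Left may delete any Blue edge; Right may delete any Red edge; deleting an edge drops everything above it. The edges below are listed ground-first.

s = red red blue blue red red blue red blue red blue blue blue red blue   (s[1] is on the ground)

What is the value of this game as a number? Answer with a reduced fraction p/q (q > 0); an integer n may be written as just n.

edge 1 of 15 (red): { none | 0 } so -1
edge 2 of 15 (red): { none | -1, 0 } so -2
edge 3 of 15 (blue): { -2 | -1, 0 } so -3/2
edge 4 of 15 (blue): { -2, -3/2 | -1, 0 } so -5/4
edge 5 of 15 (red): { -2, -3/2 | -5/4, -1, 0 } so -11/8
edge 6 of 15 (red): { -2, -3/2 | -11/8, -5/4, -1, 0 } so -23/16
edge 7 of 15 (blue): { -2, -3/2, -23/16 | -11/8, -5/4, -1, 0 } so -45/32
edge 8 of 15 (red): { -2, -3/2, -23/16 | -45/32, -11/8, -5/4, -1, 0 } so -91/64
edge 9 of 15 (blue): { -2, -3/2, -23/16, -91/64 | -45/32, -11/8, -5/4, -1, 0 } so -181/128
edge 10 of 15 (red): { -2, -3/2, -23/16, -91/64 | -181/128, -45/32, -11/8, -5/4, -1, 0 } so -363/256
edge 11 of 15 (blue): { -2, -3/2, -23/16, -91/64, -363/256 | -181/128, -45/32, -11/8, -5/4, -1, 0 } so -725/512
edge 12 of 15 (blue): { -2, -3/2, -23/16, -91/64, -363/256, -725/512 | -181/128, -45/32, -11/8, -5/4, -1, 0 } so -1449/1024
edge 13 of 15 (blue): { -2, -3/2, -23/16, -91/64, -363/256, -725/512, -1449/1024 | -181/128, -45/32, -11/8, -5/4, -1, 0 } so -2897/2048
edge 14 of 15 (red): { -2, -3/2, -23/16, -91/64, -363/256, -725/512, -1449/1024 | -2897/2048, -181/128, -45/32, -11/8, -5/4, -1, 0 } so -5795/4096
edge 15 of 15 (blue): { -2, -3/2, -23/16, -91/64, -363/256, -725/512, -1449/1024, -5795/4096 | -2897/2048, -181/128, -45/32, -11/8, -5/4, -1, 0 } so -11589/8192

-11589/8192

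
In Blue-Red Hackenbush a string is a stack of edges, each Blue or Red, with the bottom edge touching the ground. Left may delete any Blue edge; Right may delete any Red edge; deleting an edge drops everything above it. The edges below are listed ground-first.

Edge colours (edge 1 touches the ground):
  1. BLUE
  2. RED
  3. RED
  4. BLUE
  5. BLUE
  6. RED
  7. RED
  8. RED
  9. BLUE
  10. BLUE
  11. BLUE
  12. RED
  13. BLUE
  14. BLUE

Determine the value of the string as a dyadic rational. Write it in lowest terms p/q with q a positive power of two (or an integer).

3191/8192

Build g(s[:k]) for k = 1..14, string s = BLUE RED RED BLUE BLUE RED RED RED BLUE BLUE BLUE RED BLUE BLUE.
B: Left { 0 }, Right {  } → simplest 1
BR: Left { 0 }, Right { 1 } → simplest 1/2
BRR: Left { 0 }, Right { 1/2,1 } → simplest 1/4
BRRB: Left { 0,1/4 }, Right { 1/2,1 } → simplest 3/8
BRRBB: Left { 0,1/4,3/8 }, Right { 1/2,1 } → simplest 7/16
BRRBBR: Left { 0,1/4,3/8 }, Right { 7/16,1/2,1 } → simplest 13/32
BRRBBRR: Left { 0,1/4,3/8 }, Right { 13/32,7/16,1/2,1 } → simplest 25/64
BRRBBRRR: Left { 0,1/4,3/8 }, Right { 25/64,13/32,7/16,1/2,1 } → simplest 49/128
BRRBBRRRB: Left { 0,1/4,3/8,49/128 }, Right { 25/64,13/32,7/16,1/2,1 } → simplest 99/256
BRRBBRRRBB: Left { 0,1/4,3/8,49/128,99/256 }, Right { 25/64,13/32,7/16,1/2,1 } → simplest 199/512
BRRBBRRRBBB: Left { 0,1/4,3/8,49/128,99/256,199/512 }, Right { 25/64,13/32,7/16,1/2,1 } → simplest 399/1024
BRRBBRRRBBBR: Left { 0,1/4,3/8,49/128,99/256,199/512 }, Right { 399/1024,25/64,13/32,7/16,1/2,1 } → simplest 797/2048
BRRBBRRRBBBRB: Left { 0,1/4,3/8,49/128,99/256,199/512,797/2048 }, Right { 399/1024,25/64,13/32,7/16,1/2,1 } → simplest 1595/4096
BRRBBRRRBBBRBB: Left { 0,1/4,3/8,49/128,99/256,199/512,797/2048,1595/4096 }, Right { 399/1024,25/64,13/32,7/16,1/2,1 } → simplest 3191/8192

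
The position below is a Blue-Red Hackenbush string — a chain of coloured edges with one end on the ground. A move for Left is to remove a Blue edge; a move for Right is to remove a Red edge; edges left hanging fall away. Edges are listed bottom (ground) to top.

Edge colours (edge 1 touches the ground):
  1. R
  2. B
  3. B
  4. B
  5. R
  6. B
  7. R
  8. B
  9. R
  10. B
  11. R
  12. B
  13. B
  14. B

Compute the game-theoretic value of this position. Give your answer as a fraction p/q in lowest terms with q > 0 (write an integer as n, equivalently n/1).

val_1 [R]  L=[(no moves)]  R=[0]  ⇒ -1
val_2 [RB]  L=[-1]  R=[0]  ⇒ -1/2
val_3 [RBB]  L=[-1, -1/2]  R=[0]  ⇒ -1/4
val_4 [RBBB]  L=[-1, -1/2, -1/4]  R=[0]  ⇒ -1/8
val_5 [RBBBR]  L=[-1, -1/2, -1/4]  R=[-1/8, 0]  ⇒ -3/16
val_6 [RBBBRB]  L=[-1, -1/2, -1/4, -3/16]  R=[-1/8, 0]  ⇒ -5/32
val_7 [RBBBRBR]  L=[-1, -1/2, -1/4, -3/16]  R=[-5/32, -1/8, 0]  ⇒ -11/64
val_8 [RBBBRBRB]  L=[-1, -1/2, -1/4, -3/16, -11/64]  R=[-5/32, -1/8, 0]  ⇒ -21/128
val_9 [RBBBRBRBR]  L=[-1, -1/2, -1/4, -3/16, -11/64]  R=[-21/128, -5/32, -1/8, 0]  ⇒ -43/256
val_10 [RBBBRBRBRB]  L=[-1, -1/2, -1/4, -3/16, -11/64, -43/256]  R=[-21/128, -5/32, -1/8, 0]  ⇒ -85/512
val_11 [RBBBRBRBRBR]  L=[-1, -1/2, -1/4, -3/16, -11/64, -43/256]  R=[-85/512, -21/128, -5/32, -1/8, 0]  ⇒ -171/1024
val_12 [RBBBRBRBRBRB]  L=[-1, -1/2, -1/4, -3/16, -11/64, -43/256, -171/1024]  R=[-85/512, -21/128, -5/32, -1/8, 0]  ⇒ -341/2048
val_13 [RBBBRBRBRBRBB]  L=[-1, -1/2, -1/4, -3/16, -11/64, -43/256, -171/1024, -341/2048]  R=[-85/512, -21/128, -5/32, -1/8, 0]  ⇒ -681/4096
val_14 [RBBBRBRBRBRBBB]  L=[-1, -1/2, -1/4, -3/16, -11/64, -43/256, -171/1024, -341/2048, -681/4096]  R=[-85/512, -21/128, -5/32, -1/8, 0]  ⇒ -1361/8192

-1361/8192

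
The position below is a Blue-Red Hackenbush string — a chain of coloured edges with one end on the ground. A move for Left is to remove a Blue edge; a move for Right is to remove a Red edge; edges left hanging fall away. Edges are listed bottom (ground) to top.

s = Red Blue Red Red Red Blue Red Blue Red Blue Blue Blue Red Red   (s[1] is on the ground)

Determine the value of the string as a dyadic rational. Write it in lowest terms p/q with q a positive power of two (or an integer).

-7495/8192

Prefix values for Red Blue Red Red Red Blue Red Blue Red Blue Blue Blue Red Red via {L|R} + simplicity:
v(R) = { none | 0 } gives -1
v(RB) = { -1 | 0 } gives -1/2
v(RBR) = { -1 | -1/2; 0 } gives -3/4
v(RBRR) = { -1 | -3/4; -1/2; 0 } gives -7/8
v(RBRRR) = { -1 | -7/8; -3/4; -1/2; 0 } gives -15/16
v(RBRRRB) = { -1; -15/16 | -7/8; -3/4; -1/2; 0 } gives -29/32
v(RBRRRBR) = { -1; -15/16 | -29/32; -7/8; -3/4; -1/2; 0 } gives -59/64
v(RBRRRBRB) = { -1; -15/16; -59/64 | -29/32; -7/8; -3/4; -1/2; 0 } gives -117/128
v(RBRRRBRBR) = { -1; -15/16; -59/64 | -117/128; -29/32; -7/8; -3/4; -1/2; 0 } gives -235/256
v(RBRRRBRBRB) = { -1; -15/16; -59/64; -235/256 | -117/128; -29/32; -7/8; -3/4; -1/2; 0 } gives -469/512
v(RBRRRBRBRBB) = { -1; -15/16; -59/64; -235/256; -469/512 | -117/128; -29/32; -7/8; -3/4; -1/2; 0 } gives -937/1024
v(RBRRRBRBRBBB) = { -1; -15/16; -59/64; -235/256; -469/512; -937/1024 | -117/128; -29/32; -7/8; -3/4; -1/2; 0 } gives -1873/2048
v(RBRRRBRBRBBBR) = { -1; -15/16; -59/64; -235/256; -469/512; -937/1024 | -1873/2048; -117/128; -29/32; -7/8; -3/4; -1/2; 0 } gives -3747/4096
v(RBRRRBRBRBBBRR) = { -1; -15/16; -59/64; -235/256; -469/512; -937/1024 | -3747/4096; -1873/2048; -117/128; -29/32; -7/8; -3/4; -1/2; 0 } gives -7495/8192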